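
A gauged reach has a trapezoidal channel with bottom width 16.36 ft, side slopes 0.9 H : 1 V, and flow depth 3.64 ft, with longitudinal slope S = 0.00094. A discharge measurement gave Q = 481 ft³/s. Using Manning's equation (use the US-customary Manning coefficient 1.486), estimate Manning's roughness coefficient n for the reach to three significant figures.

0.0132

A = (b + z·y)·y = (16.36 + 0.9×3.64)×3.64 = 71.48 ft²
P = b + 2y√(1+z²) = 16.36 + 2×3.64×√(1+0.9²) = 26.15 ft
R = A/P = 71.48/26.15 = 2.733 ft
n = (1.486/Q)·A·R^(2/3)·S^(1/2) = (1.486/481) × 71.48 × 1.955 × 0.03066 = 0.01323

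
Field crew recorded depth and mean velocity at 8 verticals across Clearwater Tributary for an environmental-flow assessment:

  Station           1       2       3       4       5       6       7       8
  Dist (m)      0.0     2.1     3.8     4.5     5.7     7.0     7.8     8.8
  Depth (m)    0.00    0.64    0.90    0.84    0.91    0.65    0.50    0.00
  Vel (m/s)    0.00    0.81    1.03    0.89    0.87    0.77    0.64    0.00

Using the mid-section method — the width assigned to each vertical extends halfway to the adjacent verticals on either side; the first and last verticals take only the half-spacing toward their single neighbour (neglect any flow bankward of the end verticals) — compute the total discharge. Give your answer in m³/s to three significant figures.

4.61 m³/s

w_2 = (3.8 − 0.0)/2 = 1.9 m; q_2 = 0.81 × 0.64 × 1.9 = 0.9850 m³/s
w_3 = (4.5 − 2.1)/2 = 1.2 m; q_3 = 1.03 × 0.90 × 1.2 = 1.112 m³/s
w_4 = (5.7 − 3.8)/2 = 0.95 m; q_4 = 0.89 × 0.84 × 0.95 = 0.7102 m³/s
w_5 = (7.0 − 4.5)/2 = 1.25 m; q_5 = 0.87 × 0.91 × 1.25 = 0.9896 m³/s
w_6 = (7.8 − 5.7)/2 = 1.05 m; q_6 = 0.77 × 0.65 × 1.05 = 0.5255 m³/s
w_7 = (8.8 − 7.0)/2 = 0.9 m; q_7 = 0.64 × 0.50 × 0.9 = 0.2880 m³/s
Stations 1, 8 contribute zero (depth or velocity is 0).
Q = Σ qᵢ = 4.611 m³/s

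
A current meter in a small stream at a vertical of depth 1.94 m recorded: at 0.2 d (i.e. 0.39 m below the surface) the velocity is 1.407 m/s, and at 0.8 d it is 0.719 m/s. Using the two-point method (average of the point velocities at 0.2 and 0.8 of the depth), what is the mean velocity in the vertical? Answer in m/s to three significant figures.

v̄ = (1.407 + 0.719) / 2 = 1.063 m/s

1.06 m/s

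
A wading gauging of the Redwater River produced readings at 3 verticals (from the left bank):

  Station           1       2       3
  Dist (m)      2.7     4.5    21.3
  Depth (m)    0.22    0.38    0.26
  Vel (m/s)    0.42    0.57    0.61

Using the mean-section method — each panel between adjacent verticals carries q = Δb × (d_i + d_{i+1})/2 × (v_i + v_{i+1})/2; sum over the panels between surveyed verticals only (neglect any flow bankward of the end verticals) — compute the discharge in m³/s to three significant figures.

Panel 1-2: Δb = 1.8 m, d̄ = (0.22+0.38)/2 = 0.3, v̄ = (0.42+0.57)/2 = 0.495 → q = 1.8×0.3×0.495 = 0.2673 m³/s
Panel 2-3: Δb = 16.8 m, d̄ = (0.38+0.26)/2 = 0.32, v̄ = (0.57+0.61)/2 = 0.59 → q = 16.8×0.32×0.59 = 3.172 m³/s
Q = Σ q = 3.439 m³/s

3.44 m³/s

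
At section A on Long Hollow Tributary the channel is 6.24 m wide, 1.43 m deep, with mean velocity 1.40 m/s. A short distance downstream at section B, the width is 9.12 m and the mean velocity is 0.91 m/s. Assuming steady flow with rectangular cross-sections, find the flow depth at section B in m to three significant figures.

1.51 m

Q = A₁V₁ = (6.24×1.43) × 1.40 = 12.49 m³/s
d₂ = Q/(b₂ V₂) = 12.49/(9.12×0.91) = 1.505 m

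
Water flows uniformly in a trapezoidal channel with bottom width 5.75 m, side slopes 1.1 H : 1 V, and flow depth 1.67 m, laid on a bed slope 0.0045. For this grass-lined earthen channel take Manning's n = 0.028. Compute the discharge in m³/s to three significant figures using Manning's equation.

A = (b + z·y)·y = (5.75 + 1.1×1.67)×1.67 = 12.67 m²
P = b + 2y√(1+z²) = 5.75 + 2×1.67×√(1+1.1²) = 10.72 m
R = A/P = 12.67/10.72 = 1.182 m
Q = (1/n)·A·R^(2/3)·S^(1/2) = (1/0.028) × 12.67 × 1.182^(2/3) × 0.0045^(1/2) = 33.94 m³/s

33.9 m³/s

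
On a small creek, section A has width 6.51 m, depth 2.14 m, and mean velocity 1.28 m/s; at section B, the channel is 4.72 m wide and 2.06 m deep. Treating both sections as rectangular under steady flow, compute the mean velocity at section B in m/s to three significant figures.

1.83 m/s

Q = A₁V₁ = (6.51×2.14) × 1.28 = 17.83 m³/s
A₂ = 4.72 × 2.06 = 9.723 m²
V₂ = Q/A₂ = 17.83/9.723 = 1.834 m/s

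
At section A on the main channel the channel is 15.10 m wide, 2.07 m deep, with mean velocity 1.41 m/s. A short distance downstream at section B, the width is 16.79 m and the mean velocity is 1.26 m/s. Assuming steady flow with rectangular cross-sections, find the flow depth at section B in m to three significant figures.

2.08 m

Q = A₁V₁ = (15.10×2.07) × 1.41 = 44.07 m³/s
d₂ = Q/(b₂ V₂) = 44.07/(16.79×1.26) = 2.083 m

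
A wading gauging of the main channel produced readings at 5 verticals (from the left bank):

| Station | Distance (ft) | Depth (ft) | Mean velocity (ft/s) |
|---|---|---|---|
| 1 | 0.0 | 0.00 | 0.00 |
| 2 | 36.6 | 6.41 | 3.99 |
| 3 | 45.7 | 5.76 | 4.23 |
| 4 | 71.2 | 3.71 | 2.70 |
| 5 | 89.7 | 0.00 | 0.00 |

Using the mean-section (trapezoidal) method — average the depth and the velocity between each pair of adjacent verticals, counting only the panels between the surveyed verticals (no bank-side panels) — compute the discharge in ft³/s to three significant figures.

Panel 1-2: Δb = 36.6 ft, d̄ = (0.00+6.41)/2 = 3.205, v̄ = (0.00+3.99)/2 = 1.995 → q = 36.6×3.205×1.995 = 234.0 ft³/s
Panel 2-3: Δb = 9.1 ft, d̄ = (6.41+5.76)/2 = 6.085, v̄ = (3.99+4.23)/2 = 4.11 → q = 9.1×6.085×4.11 = 227.6 ft³/s
Panel 3-4: Δb = 25.5 ft, d̄ = (5.76+3.71)/2 = 4.735, v̄ = (4.23+2.70)/2 = 3.465 → q = 25.5×4.735×3.465 = 418.4 ft³/s
Panel 4-5: Δb = 18.5 ft, d̄ = (3.71+0.00)/2 = 1.855, v̄ = (2.70+0.00)/2 = 1.35 → q = 18.5×1.855×1.35 = 46.33 ft³/s
Q = Σ q = 926.3 ft³/s

926 ft³/s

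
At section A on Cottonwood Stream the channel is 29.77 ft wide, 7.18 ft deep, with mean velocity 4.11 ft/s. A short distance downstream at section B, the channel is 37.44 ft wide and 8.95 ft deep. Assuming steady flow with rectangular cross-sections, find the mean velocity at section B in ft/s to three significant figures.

Q = A₁V₁ = (29.77×7.18) × 4.11 = 878.5 ft³/s
A₂ = 37.44 × 8.95 = 335.1 ft²
V₂ = Q/A₂ = 878.5/335.1 = 2.622 ft/s

2.62 ft/s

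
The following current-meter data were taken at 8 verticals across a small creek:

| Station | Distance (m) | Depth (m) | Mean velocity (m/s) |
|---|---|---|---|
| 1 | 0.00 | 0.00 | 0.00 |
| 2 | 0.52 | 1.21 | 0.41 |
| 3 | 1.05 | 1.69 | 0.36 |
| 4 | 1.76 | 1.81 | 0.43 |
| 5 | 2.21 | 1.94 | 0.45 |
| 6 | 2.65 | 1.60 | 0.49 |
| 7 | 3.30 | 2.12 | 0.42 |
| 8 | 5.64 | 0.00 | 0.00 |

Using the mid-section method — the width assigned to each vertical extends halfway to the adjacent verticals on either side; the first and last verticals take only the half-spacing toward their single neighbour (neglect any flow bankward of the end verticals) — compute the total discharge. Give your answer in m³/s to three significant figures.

w_2 = (1.05 − 0.00)/2 = 0.525 m; q_2 = 0.41 × 1.21 × 0.525 = 0.2605 m³/s
w_3 = (1.76 − 0.52)/2 = 0.62 m; q_3 = 0.36 × 1.69 × 0.62 = 0.3772 m³/s
w_4 = (2.21 − 1.05)/2 = 0.58 m; q_4 = 0.43 × 1.81 × 0.58 = 0.4514 m³/s
w_5 = (2.65 − 1.76)/2 = 0.445 m; q_5 = 0.45 × 1.94 × 0.445 = 0.3885 m³/s
w_6 = (3.30 − 2.21)/2 = 0.545 m; q_6 = 0.49 × 1.60 × 0.545 = 0.4273 m³/s
w_7 = (5.64 − 2.65)/2 = 1.495 m; q_7 = 0.42 × 2.12 × 1.495 = 1.331 m³/s
Stations 1, 8 contribute zero (depth or velocity is 0).
Q = Σ qᵢ = 3.236 m³/s

3.24 m³/s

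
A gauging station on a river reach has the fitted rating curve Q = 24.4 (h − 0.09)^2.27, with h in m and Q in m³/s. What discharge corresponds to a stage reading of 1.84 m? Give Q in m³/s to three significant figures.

86.9 m³/s

Q = 24.4 × (1.84 − 0.09)^2.27 = 24.4 × 1.75^2.27 = 86.91 m³/s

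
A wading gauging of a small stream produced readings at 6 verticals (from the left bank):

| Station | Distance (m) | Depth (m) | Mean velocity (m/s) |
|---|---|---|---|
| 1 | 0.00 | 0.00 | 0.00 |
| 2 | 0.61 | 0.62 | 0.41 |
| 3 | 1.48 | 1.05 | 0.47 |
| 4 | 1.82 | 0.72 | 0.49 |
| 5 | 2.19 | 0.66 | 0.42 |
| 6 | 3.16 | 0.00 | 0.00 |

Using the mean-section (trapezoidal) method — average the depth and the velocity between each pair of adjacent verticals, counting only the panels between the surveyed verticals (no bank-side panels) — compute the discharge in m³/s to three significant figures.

0.686 m³/s

Panel 1-2: Δb = 0.61 m, d̄ = (0.00+0.62)/2 = 0.31, v̄ = (0.00+0.41)/2 = 0.205 → q = 0.61×0.31×0.205 = 0.03877 m³/s
Panel 2-3: Δb = 0.87 m, d̄ = (0.62+1.05)/2 = 0.835, v̄ = (0.41+0.47)/2 = 0.44 → q = 0.87×0.835×0.44 = 0.3196 m³/s
Panel 3-4: Δb = 0.34 m, d̄ = (1.05+0.72)/2 = 0.885, v̄ = (0.47+0.49)/2 = 0.48 → q = 0.34×0.885×0.48 = 0.1444 m³/s
Panel 4-5: Δb = 0.37 m, d̄ = (0.72+0.66)/2 = 0.69, v̄ = (0.49+0.42)/2 = 0.455 → q = 0.37×0.69×0.455 = 0.1162 m³/s
Panel 5-6: Δb = 0.97 m, d̄ = (0.66+0.00)/2 = 0.33, v̄ = (0.42+0.00)/2 = 0.21 → q = 0.97×0.33×0.21 = 0.06722 m³/s
Q = Σ q = 0.6862 m³/s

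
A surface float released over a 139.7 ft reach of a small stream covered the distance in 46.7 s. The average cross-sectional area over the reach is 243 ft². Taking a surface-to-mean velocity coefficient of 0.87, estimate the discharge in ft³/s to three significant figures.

632 ft³/s

v_surface = L / t̄ = 139.7 / 46.7 = 2.991 ft/s
v_mean = 0.87 × 2.991 = 2.603 ft/s
Q = A × v_mean = 243 × 2.603 = 632.4 ft³/s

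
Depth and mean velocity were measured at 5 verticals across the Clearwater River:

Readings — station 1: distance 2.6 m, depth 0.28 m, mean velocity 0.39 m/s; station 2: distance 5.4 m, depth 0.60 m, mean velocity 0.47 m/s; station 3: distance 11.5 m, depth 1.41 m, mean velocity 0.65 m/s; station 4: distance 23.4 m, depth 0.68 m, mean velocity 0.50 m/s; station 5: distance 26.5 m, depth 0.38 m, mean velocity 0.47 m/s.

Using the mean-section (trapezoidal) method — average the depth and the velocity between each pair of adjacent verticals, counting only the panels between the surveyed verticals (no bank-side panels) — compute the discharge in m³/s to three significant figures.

11.9 m³/s

Panel 1-2: Δb = 2.8 m, d̄ = (0.28+0.60)/2 = 0.44, v̄ = (0.39+0.47)/2 = 0.43 → q = 2.8×0.44×0.43 = 0.5298 m³/s
Panel 2-3: Δb = 6.1 m, d̄ = (0.60+1.41)/2 = 1.005, v̄ = (0.47+0.65)/2 = 0.56 → q = 6.1×1.005×0.56 = 3.433 m³/s
Panel 3-4: Δb = 11.9 m, d̄ = (1.41+0.68)/2 = 1.045, v̄ = (0.65+0.50)/2 = 0.575 → q = 11.9×1.045×0.575 = 7.150 m³/s
Panel 4-5: Δb = 3.1 m, d̄ = (0.68+0.38)/2 = 0.53, v̄ = (0.50+0.47)/2 = 0.485 → q = 3.1×0.53×0.485 = 0.7969 m³/s
Q = Σ q = 11.91 m³/s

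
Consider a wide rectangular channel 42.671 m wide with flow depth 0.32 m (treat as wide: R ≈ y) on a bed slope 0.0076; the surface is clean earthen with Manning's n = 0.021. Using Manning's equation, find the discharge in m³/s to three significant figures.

26.5 m³/s

A = b·y = 42.671 × 0.32 = 13.65 m²
Wide channel: R ≈ y = 0.32 m
Q = (1/n)·A·R^(2/3)·S^(1/2) = (1/0.021) × 13.65 × 0.3200^(2/3) × 0.0076^(1/2) = 26.52 m³/s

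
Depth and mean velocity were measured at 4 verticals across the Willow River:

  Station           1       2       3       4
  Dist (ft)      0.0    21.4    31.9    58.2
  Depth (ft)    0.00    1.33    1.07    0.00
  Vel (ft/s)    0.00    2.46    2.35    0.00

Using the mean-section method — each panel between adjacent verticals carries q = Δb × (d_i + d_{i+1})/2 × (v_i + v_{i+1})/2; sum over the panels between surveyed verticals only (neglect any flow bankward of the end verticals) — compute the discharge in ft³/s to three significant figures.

Panel 1-2: Δb = 21.4 ft, d̄ = (0.00+1.33)/2 = 0.665, v̄ = (0.00+2.46)/2 = 1.23 → q = 21.4×0.665×1.23 = 17.50 ft³/s
Panel 2-3: Δb = 10.5 ft, d̄ = (1.33+1.07)/2 = 1.2, v̄ = (2.46+2.35)/2 = 2.405 → q = 10.5×1.2×2.405 = 30.30 ft³/s
Panel 3-4: Δb = 26.3 ft, d̄ = (1.07+0.00)/2 = 0.535, v̄ = (2.35+0.00)/2 = 1.175 → q = 26.3×0.535×1.175 = 16.53 ft³/s
Q = Σ q = 64.34 ft³/s

64.3 ft³/s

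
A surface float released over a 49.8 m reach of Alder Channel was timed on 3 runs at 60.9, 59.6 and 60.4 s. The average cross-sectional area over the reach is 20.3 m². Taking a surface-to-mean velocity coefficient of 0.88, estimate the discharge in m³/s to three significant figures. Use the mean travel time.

t̄ = (60.9 + 59.6 + 60.4) / 3 = 60.3 s
v_surface = L / t̄ = 49.8 / 60.3 = 0.8259 m/s
v_mean = 0.88 × 0.8259 = 0.7268 m/s
Q = A × v_mean = 20.3 × 0.7268 = 14.75 m³/s

14.8 m³/s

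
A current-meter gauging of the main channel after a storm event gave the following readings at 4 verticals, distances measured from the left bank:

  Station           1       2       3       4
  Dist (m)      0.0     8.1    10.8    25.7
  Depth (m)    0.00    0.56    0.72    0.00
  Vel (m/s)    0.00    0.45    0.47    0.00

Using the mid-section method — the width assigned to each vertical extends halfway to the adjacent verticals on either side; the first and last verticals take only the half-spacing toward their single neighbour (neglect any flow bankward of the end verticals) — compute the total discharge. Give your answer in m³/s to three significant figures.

w_2 = (10.8 − 0.0)/2 = 5.4 m; q_2 = 0.45 × 0.56 × 5.4 = 1.361 m³/s
w_3 = (25.7 − 8.1)/2 = 8.8 m; q_3 = 0.47 × 0.72 × 8.8 = 2.978 m³/s
Stations 1, 4 contribute zero (depth or velocity is 0).
Q = Σ qᵢ = 4.339 m³/s

4.34 m³/s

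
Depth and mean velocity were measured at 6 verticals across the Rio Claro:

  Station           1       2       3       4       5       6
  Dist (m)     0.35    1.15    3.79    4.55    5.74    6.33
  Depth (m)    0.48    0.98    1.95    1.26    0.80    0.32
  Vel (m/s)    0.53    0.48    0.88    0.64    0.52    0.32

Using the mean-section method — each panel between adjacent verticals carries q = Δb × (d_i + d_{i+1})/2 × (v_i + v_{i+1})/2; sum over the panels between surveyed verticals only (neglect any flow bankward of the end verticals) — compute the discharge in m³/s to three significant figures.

4.70 m³/s

Panel 1-2: Δb = 0.8 m, d̄ = (0.48+0.98)/2 = 0.73, v̄ = (0.53+0.48)/2 = 0.505 → q = 0.8×0.73×0.505 = 0.2949 m³/s
Panel 2-3: Δb = 2.64 m, d̄ = (0.98+1.95)/2 = 1.465, v̄ = (0.48+0.88)/2 = 0.68 → q = 2.64×1.465×0.68 = 2.630 m³/s
Panel 3-4: Δb = 0.76 m, d̄ = (1.95+1.26)/2 = 1.605, v̄ = (0.88+0.64)/2 = 0.76 → q = 0.76×1.605×0.76 = 0.9270 m³/s
Panel 4-5: Δb = 1.19 m, d̄ = (1.26+0.80)/2 = 1.03, v̄ = (0.64+0.52)/2 = 0.58 → q = 1.19×1.03×0.58 = 0.7109 m³/s
Panel 5-6: Δb = 0.59 m, d̄ = (0.80+0.32)/2 = 0.56, v̄ = (0.52+0.32)/2 = 0.42 → q = 0.59×0.56×0.42 = 0.1388 m³/s
Q = Σ q = 4.702 m³/s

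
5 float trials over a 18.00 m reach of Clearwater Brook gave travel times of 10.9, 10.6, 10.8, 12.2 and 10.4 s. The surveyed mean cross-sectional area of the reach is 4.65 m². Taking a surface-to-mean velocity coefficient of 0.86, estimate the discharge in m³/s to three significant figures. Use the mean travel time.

6.56 m³/s

t̄ = (10.9 + 10.6 + 10.8 + 12.2 + 10.4) / 5 = 10.98 s
v_surface = L / t̄ = 18.00 / 10.98 = 1.639 m/s
v_mean = 0.86 × 1.639 = 1.410 m/s
Q = A × v_mean = 4.65 × 1.410 = 6.556 m³/s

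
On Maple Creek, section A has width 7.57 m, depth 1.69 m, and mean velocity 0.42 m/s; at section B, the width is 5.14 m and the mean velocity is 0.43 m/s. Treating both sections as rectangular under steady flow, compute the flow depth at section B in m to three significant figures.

Q = A₁V₁ = (7.57×1.69) × 0.42 = 5.373 m³/s
d₂ = Q/(b₂ V₂) = 5.373/(5.14×0.43) = 2.431 m

2.43 m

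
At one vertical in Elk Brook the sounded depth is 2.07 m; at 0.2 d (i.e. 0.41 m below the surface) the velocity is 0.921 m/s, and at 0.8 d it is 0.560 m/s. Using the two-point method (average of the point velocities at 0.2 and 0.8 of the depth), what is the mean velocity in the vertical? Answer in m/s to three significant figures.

0.741 m/s

v̄ = (0.921 + 0.560) / 2 = 0.7405 m/s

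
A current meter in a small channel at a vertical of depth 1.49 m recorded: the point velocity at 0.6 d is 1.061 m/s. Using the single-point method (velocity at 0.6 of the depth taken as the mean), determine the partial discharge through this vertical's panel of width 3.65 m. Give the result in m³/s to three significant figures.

5.77 m³/s

v̄ = v₀.₆ = 1.061 m/s
q = v̄ × d × w = 1.061 × 1.49 × 3.65 = 5.770 m³/s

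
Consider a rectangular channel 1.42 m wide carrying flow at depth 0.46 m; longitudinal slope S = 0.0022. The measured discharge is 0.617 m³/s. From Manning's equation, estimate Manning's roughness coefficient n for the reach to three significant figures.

A = b·y = 1.42 × 0.46 = 0.6532 m²
P = b + 2y = 1.42 + 2×0.46 = 2.340 m
R = A/P = 0.6532/2.340 = 0.2791 m
n = (1/Q)·A·R^(2/3)·S^(1/2) = (1/0.617) × 0.6532 × 0.4271 × 0.04690 = 0.02121

0.0212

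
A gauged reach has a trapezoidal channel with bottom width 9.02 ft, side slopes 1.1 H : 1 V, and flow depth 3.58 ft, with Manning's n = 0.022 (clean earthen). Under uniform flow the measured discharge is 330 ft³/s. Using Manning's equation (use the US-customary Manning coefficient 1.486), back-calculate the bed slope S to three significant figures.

0.00353

A = (b + z·y)·y = (9.02 + 1.1×3.58)×3.58 = 46.39 ft²
P = b + 2y√(1+z²) = 9.02 + 2×3.58×√(1+1.1²) = 19.66 ft
R = A/P = 46.39/19.66 = 2.359 ft
S = (Q·n / (1.486·A·R^(2/3)))² = (330×0.022 / (1.486×46.39×1.772))² = 0.003532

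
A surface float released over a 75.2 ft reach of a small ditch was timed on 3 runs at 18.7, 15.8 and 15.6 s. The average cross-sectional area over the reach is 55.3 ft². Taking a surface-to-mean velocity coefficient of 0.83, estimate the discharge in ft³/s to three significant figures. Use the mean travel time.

t̄ = (18.7 + 15.8 + 15.6) / 3 = 16.7 s
v_surface = L / t̄ = 75.2 / 16.7 = 4.503 ft/s
v_mean = 0.83 × 4.503 = 3.737 ft/s
Q = A × v_mean = 55.3 × 3.737 = 206.7 ft³/s

207 ft³/s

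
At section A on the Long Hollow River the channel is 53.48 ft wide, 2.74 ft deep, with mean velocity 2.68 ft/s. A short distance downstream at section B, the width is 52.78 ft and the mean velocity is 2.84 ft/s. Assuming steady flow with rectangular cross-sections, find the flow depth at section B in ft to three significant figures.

2.62 ft

Q = A₁V₁ = (53.48×2.74) × 2.68 = 392.7 ft³/s
d₂ = Q/(b₂ V₂) = 392.7/(52.78×2.84) = 2.620 ft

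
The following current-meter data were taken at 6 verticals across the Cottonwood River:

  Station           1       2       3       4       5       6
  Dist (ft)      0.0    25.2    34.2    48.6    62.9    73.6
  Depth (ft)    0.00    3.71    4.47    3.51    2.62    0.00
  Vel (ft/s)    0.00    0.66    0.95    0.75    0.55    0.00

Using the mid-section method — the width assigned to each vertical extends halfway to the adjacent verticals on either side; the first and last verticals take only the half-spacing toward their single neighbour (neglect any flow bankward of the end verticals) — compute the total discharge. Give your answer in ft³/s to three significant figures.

147 ft³/s

w_2 = (34.2 − 0.0)/2 = 17.1 ft; q_2 = 0.66 × 3.71 × 17.1 = 41.87 ft³/s
w_3 = (48.6 − 25.2)/2 = 11.7 ft; q_3 = 0.95 × 4.47 × 11.7 = 49.68 ft³/s
w_4 = (62.9 − 34.2)/2 = 14.35 ft; q_4 = 0.75 × 3.51 × 14.35 = 37.78 ft³/s
w_5 = (73.6 − 48.6)/2 = 12.5 ft; q_5 = 0.55 × 2.62 × 12.5 = 18.01 ft³/s
Stations 1, 6 contribute zero (depth or velocity is 0).
Q = Σ qᵢ = 147.3 ft³/s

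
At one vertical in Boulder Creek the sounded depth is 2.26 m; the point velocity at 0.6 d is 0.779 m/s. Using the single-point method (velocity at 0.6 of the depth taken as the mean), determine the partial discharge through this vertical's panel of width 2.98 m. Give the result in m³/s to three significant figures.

5.25 m³/s

v̄ = v₀.₆ = 0.779 m/s
q = v̄ × d × w = 0.7790 × 2.26 × 2.98 = 5.246 m³/s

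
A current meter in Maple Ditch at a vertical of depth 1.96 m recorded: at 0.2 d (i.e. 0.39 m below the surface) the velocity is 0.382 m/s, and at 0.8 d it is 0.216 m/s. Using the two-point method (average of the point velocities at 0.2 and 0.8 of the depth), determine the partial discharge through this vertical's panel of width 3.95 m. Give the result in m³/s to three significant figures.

2.31 m³/s

v̄ = (0.382 + 0.216) / 2 = 0.2990 m/s
q = v̄ × d × w = 0.2990 × 1.96 × 3.95 = 2.315 m³/s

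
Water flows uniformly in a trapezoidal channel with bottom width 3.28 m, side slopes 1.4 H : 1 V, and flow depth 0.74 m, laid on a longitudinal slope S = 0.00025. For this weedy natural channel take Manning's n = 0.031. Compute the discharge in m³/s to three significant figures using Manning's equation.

A = (b + z·y)·y = (3.28 + 1.4×0.74)×0.74 = 3.194 m²
P = b + 2y√(1+z²) = 3.28 + 2×0.74×√(1+1.4²) = 5.826 m
R = A/P = 3.194/5.826 = 0.5482 m
Q = (1/n)·A·R^(2/3)·S^(1/2) = (1/0.031) × 3.194 × 0.5482^(2/3) × 0.00025^(1/2) = 1.091 m³/s

1.09 m³/s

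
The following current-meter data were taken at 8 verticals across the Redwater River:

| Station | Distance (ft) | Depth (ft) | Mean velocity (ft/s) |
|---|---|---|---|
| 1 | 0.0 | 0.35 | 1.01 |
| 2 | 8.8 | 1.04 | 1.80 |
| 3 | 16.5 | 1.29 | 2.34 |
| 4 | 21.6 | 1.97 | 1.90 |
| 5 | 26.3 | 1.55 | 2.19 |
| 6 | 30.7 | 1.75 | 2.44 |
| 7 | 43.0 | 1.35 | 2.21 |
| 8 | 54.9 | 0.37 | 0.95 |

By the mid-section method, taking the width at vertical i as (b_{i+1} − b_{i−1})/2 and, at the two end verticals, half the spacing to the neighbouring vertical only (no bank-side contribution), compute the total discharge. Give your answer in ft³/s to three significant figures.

144 ft³/s

w_1 = (8.8 − 0.0)/2 = 4.4 ft; q_1 = 1.01 × 0.35 × 4.4 = 1.555 ft³/s
w_2 = (16.5 − 0.0)/2 = 8.25 ft; q_2 = 1.80 × 1.04 × 8.25 = 15.44 ft³/s
w_3 = (21.6 − 8.8)/2 = 6.4 ft; q_3 = 2.34 × 1.29 × 6.4 = 19.32 ft³/s
w_4 = (26.3 − 16.5)/2 = 4.9 ft; q_4 = 1.90 × 1.97 × 4.9 = 18.34 ft³/s
w_5 = (30.7 − 21.6)/2 = 4.55 ft; q_5 = 2.19 × 1.55 × 4.55 = 15.44 ft³/s
w_6 = (43.0 − 26.3)/2 = 8.35 ft; q_6 = 2.44 × 1.75 × 8.35 = 35.65 ft³/s
w_7 = (54.9 − 30.7)/2 = 12.1 ft; q_7 = 2.21 × 1.35 × 12.1 = 36.10 ft³/s
w_8 = (54.9 − 43.0)/2 = 5.95 ft; q_8 = 0.95 × 0.37 × 5.95 = 2.091 ft³/s
Q = Σ qᵢ = 144.0 ft³/s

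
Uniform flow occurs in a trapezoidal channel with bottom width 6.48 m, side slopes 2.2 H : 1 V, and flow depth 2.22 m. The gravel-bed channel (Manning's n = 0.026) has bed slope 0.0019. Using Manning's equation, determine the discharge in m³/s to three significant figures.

54.6 m³/s

A = (b + z·y)·y = (6.48 + 2.2×2.22)×2.22 = 25.23 m²
P = b + 2y√(1+z²) = 6.48 + 2×2.22×√(1+2.2²) = 17.21 m
R = A/P = 25.23/17.21 = 1.466 m
Q = (1/n)·A·R^(2/3)·S^(1/2) = (1/0.026) × 25.23 × 1.466^(2/3) × 0.0019^(1/2) = 54.58 m³/s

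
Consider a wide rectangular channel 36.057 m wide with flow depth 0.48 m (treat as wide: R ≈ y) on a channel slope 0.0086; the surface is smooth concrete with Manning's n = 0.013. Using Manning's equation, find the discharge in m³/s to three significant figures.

A = b·y = 36.057 × 0.48 = 17.31 m²
Wide channel: R ≈ y = 0.48 m
Q = (1/n)·A·R^(2/3)·S^(1/2) = (1/0.013) × 17.31 × 0.4800^(2/3) × 0.0086^(1/2) = 75.69 m³/s

75.7 m³/s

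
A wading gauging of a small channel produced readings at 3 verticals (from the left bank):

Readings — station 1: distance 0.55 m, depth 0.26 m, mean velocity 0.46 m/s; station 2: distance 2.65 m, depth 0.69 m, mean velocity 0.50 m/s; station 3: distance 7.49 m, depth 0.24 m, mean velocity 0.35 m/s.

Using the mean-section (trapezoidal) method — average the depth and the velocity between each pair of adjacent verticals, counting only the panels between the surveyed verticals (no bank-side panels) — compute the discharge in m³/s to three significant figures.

1.44 m³/s

Panel 1-2: Δb = 2.1 m, d̄ = (0.26+0.69)/2 = 0.475, v̄ = (0.46+0.50)/2 = 0.48 → q = 2.1×0.475×0.48 = 0.4788 m³/s
Panel 2-3: Δb = 4.84 m, d̄ = (0.69+0.24)/2 = 0.465, v̄ = (0.50+0.35)/2 = 0.425 → q = 4.84×0.465×0.425 = 0.9565 m³/s
Q = Σ q = 1.435 m³/s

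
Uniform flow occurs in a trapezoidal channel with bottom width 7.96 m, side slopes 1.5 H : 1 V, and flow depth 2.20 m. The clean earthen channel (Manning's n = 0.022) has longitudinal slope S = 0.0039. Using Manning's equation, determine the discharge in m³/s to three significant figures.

A = (b + z·y)·y = (7.96 + 1.5×2.20)×2.20 = 24.77 m²
P = b + 2y√(1+z²) = 7.96 + 2×2.20×√(1+1.5²) = 15.89 m
R = A/P = 24.77/15.89 = 1.559 m
Q = (1/n)·A·R^(2/3)·S^(1/2) = (1/0.022) × 24.77 × 1.559^(2/3) × 0.0039^(1/2) = 94.53 m³/s

94.5 m³/s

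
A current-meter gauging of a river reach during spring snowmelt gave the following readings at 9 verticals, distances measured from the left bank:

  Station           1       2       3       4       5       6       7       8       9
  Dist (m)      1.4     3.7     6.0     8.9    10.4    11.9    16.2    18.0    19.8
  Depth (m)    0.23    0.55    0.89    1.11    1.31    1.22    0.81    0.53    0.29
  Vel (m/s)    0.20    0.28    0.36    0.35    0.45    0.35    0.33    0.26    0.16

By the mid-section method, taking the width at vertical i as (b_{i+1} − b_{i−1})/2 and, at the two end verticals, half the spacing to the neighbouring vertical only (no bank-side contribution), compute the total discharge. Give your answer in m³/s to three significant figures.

w_1 = (3.7 − 1.4)/2 = 1.15 m; q_1 = 0.20 × 0.23 × 1.15 = 0.05290 m³/s
w_2 = (6.0 − 1.4)/2 = 2.3 m; q_2 = 0.28 × 0.55 × 2.3 = 0.3542 m³/s
w_3 = (8.9 − 3.7)/2 = 2.6 m; q_3 = 0.36 × 0.89 × 2.6 = 0.8330 m³/s
w_4 = (10.4 − 6.0)/2 = 2.2 m; q_4 = 0.35 × 1.11 × 2.2 = 0.8547 m³/s
w_5 = (11.9 − 8.9)/2 = 1.5 m; q_5 = 0.45 × 1.31 × 1.5 = 0.8843 m³/s
w_6 = (16.2 − 10.4)/2 = 2.9 m; q_6 = 0.35 × 1.22 × 2.9 = 1.238 m³/s
w_7 = (18.0 − 11.9)/2 = 3.05 m; q_7 = 0.33 × 0.81 × 3.05 = 0.8153 m³/s
w_8 = (19.8 − 16.2)/2 = 1.8 m; q_8 = 0.26 × 0.53 × 1.8 = 0.2480 m³/s
w_9 = (19.8 − 18.0)/2 = 0.9 m; q_9 = 0.16 × 0.29 × 0.9 = 0.04176 m³/s
Q = Σ qᵢ = 5.322 m³/s

5.32 m³/s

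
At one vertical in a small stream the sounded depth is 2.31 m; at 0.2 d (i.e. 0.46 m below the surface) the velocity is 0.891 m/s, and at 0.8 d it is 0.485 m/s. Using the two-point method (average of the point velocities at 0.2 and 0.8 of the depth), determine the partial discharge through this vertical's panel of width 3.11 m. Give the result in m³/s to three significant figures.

4.94 m³/s

v̄ = (0.891 + 0.485) / 2 = 0.6880 m/s
q = v̄ × d × w = 0.6880 × 2.31 × 3.11 = 4.943 m³/s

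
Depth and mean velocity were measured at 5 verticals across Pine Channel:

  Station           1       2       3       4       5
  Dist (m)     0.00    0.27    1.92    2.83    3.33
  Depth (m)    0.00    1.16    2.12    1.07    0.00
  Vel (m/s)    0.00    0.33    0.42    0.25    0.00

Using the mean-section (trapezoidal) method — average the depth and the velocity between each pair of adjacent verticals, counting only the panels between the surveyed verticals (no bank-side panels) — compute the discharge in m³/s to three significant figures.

Panel 1-2: Δb = 0.27 m, d̄ = (0.00+1.16)/2 = 0.58, v̄ = (0.00+0.33)/2 = 0.165 → q = 0.27×0.58×0.165 = 0.02584 m³/s
Panel 2-3: Δb = 1.65 m, d̄ = (1.16+2.12)/2 = 1.64, v̄ = (0.33+0.42)/2 = 0.375 → q = 1.65×1.64×0.375 = 1.015 m³/s
Panel 3-4: Δb = 0.91 m, d̄ = (2.12+1.07)/2 = 1.595, v̄ = (0.42+0.25)/2 = 0.335 → q = 0.91×1.595×0.335 = 0.4862 m³/s
Panel 4-5: Δb = 0.5 m, d̄ = (1.07+0.00)/2 = 0.535, v̄ = (0.25+0.00)/2 = 0.125 → q = 0.5×0.535×0.125 = 0.03344 m³/s
Q = Σ q = 1.560 m³/s

1.56 m³/s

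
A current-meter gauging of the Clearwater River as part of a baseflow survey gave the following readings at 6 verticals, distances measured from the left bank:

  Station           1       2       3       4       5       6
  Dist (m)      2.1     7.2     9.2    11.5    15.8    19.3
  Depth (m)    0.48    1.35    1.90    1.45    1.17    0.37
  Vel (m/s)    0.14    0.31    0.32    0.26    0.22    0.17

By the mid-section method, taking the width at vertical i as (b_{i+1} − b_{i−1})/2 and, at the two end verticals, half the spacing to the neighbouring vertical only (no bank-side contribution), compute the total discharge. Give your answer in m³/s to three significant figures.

5.32 m³/s

w_1 = (7.2 − 2.1)/2 = 2.55 m; q_1 = 0.14 × 0.48 × 2.55 = 0.1714 m³/s
w_2 = (9.2 − 2.1)/2 = 3.55 m; q_2 = 0.31 × 1.35 × 3.55 = 1.486 m³/s
w_3 = (11.5 − 7.2)/2 = 2.15 m; q_3 = 0.32 × 1.90 × 2.15 = 1.307 m³/s
w_4 = (15.8 − 9.2)/2 = 3.3 m; q_4 = 0.26 × 1.45 × 3.3 = 1.244 m³/s
w_5 = (19.3 − 11.5)/2 = 3.9 m; q_5 = 0.22 × 1.17 × 3.9 = 1.004 m³/s
w_6 = (19.3 − 15.8)/2 = 1.75 m; q_6 = 0.17 × 0.37 × 1.75 = 0.1101 m³/s
Q = Σ qᵢ = 5.322 m³/s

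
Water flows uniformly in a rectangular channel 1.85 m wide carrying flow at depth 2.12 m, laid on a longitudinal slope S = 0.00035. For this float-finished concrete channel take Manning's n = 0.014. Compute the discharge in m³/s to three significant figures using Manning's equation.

A = b·y = 1.85 × 2.12 = 3.922 m²
P = b + 2y = 1.85 + 2×2.12 = 6.090 m
R = A/P = 3.922/6.090 = 0.6440 m
Q = (1/n)·A·R^(2/3)·S^(1/2) = (1/0.014) × 3.922 × 0.6440^(2/3) × 0.00035^(1/2) = 3.908 m³/s

3.91 m³/s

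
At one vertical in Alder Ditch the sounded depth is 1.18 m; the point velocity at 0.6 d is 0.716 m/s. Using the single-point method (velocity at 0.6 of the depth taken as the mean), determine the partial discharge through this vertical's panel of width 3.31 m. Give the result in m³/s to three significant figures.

v̄ = v₀.₆ = 0.716 m/s
q = v̄ × d × w = 0.7160 × 1.18 × 3.31 = 2.797 m³/s

2.80 m³/s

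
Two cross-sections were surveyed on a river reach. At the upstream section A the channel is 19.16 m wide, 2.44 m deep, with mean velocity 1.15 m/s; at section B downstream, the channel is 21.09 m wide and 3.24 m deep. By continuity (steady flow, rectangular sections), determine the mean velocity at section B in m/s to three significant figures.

Q = A₁V₁ = (19.16×2.44) × 1.15 = 53.76 m³/s
A₂ = 21.09 × 3.24 = 68.33 m²
V₂ = Q/A₂ = 53.76/68.33 = 0.7868 m/s

0.787 m/s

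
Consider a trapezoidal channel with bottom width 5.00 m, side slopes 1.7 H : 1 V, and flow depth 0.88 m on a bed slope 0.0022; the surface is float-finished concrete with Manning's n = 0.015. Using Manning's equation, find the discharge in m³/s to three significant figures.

13.8 m³/s

A = (b + z·y)·y = (5.00 + 1.7×0.88)×0.88 = 5.716 m²
P = b + 2y√(1+z²) = 5.00 + 2×0.88×√(1+1.7²) = 8.471 m
R = A/P = 5.716/8.471 = 0.6748 m
Q = (1/n)·A·R^(2/3)·S^(1/2) = (1/0.015) × 5.716 × 0.6748^(2/3) × 0.0022^(1/2) = 13.75 m³/s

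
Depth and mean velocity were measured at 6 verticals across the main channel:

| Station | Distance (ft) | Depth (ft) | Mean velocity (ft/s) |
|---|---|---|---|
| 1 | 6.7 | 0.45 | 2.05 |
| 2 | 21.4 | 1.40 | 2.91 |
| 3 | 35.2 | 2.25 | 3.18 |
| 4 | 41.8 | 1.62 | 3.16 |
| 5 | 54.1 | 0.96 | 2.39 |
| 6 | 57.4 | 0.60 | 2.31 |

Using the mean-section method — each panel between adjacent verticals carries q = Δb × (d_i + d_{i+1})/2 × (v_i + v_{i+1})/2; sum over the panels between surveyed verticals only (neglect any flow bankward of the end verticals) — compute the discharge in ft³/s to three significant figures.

Panel 1-2: Δb = 14.7 ft, d̄ = (0.45+1.40)/2 = 0.925, v̄ = (2.05+2.91)/2 = 2.48 → q = 14.7×0.925×2.48 = 33.72 ft³/s
Panel 2-3: Δb = 13.8 ft, d̄ = (1.40+2.25)/2 = 1.825, v̄ = (2.91+3.18)/2 = 3.045 → q = 13.8×1.825×3.045 = 76.69 ft³/s
Panel 3-4: Δb = 6.6 ft, d̄ = (2.25+1.62)/2 = 1.935, v̄ = (3.18+3.16)/2 = 3.17 → q = 6.6×1.935×3.17 = 40.48 ft³/s
Panel 4-5: Δb = 12.3 ft, d̄ = (1.62+0.96)/2 = 1.29, v̄ = (3.16+2.39)/2 = 2.775 → q = 12.3×1.29×2.775 = 44.03 ft³/s
Panel 5-6: Δb = 3.3 ft, d̄ = (0.96+0.60)/2 = 0.78, v̄ = (2.39+2.31)/2 = 2.35 → q = 3.3×0.78×2.35 = 6.049 ft³/s
Q = Σ q = 201.0 ft³/s

201 ft³/s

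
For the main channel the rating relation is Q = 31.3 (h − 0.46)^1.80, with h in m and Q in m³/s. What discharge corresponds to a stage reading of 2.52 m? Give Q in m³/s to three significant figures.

115 m³/s

Q = 31.3 × (2.52 − 0.46)^1.80 = 31.3 × 2.06^1.80 = 114.9 m³/s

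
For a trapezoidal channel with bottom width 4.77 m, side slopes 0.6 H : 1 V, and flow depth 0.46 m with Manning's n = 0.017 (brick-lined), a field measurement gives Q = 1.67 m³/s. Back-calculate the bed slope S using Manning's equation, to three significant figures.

0.000512

A = (b + z·y)·y = (4.77 + 0.6×0.46)×0.46 = 2.321 m²
P = b + 2y√(1+z²) = 4.77 + 2×0.46×√(1+0.6²) = 5.843 m
R = A/P = 2.321/5.843 = 0.3973 m
S = (Q·n / (1·A·R^(2/3)))² = (1.67×0.017 / (1×2.321×0.5404))² = 0.0005123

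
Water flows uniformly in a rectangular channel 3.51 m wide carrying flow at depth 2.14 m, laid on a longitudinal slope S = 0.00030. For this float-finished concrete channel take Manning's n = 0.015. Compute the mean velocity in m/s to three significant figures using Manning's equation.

A = b·y = 3.51 × 2.14 = 7.511 m²
P = b + 2y = 3.51 + 2×2.14 = 7.790 m
R = A/P = 7.511/7.790 = 0.9642 m
Q = (1/n)·A·R^(2/3)·S^(1/2) = (1/0.015) × 7.511 × 0.9642^(2/3) × 0.00030^(1/2) = 8.465 m³/s
V = Q/A = 8.465/7.511 = 1.127 m/s

1.13 m/s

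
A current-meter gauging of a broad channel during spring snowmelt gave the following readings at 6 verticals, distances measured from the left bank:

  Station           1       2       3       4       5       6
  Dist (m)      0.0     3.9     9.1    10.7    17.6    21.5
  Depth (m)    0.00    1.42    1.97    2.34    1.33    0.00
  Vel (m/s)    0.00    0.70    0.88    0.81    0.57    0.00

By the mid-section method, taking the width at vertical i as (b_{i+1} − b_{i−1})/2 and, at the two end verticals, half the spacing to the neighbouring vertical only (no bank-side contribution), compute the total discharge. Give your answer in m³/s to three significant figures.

22.6 m³/s

w_2 = (9.1 − 0.0)/2 = 4.55 m; q_2 = 0.70 × 1.42 × 4.55 = 4.523 m³/s
w_3 = (10.7 − 3.9)/2 = 3.4 m; q_3 = 0.88 × 1.97 × 3.4 = 5.894 m³/s
w_4 = (17.6 − 9.1)/2 = 4.25 m; q_4 = 0.81 × 2.34 × 4.25 = 8.055 m³/s
w_5 = (21.5 − 10.7)/2 = 5.4 m; q_5 = 0.57 × 1.33 × 5.4 = 4.094 m³/s
Stations 1, 6 contribute zero (depth or velocity is 0).
Q = Σ qᵢ = 22.57 m³/s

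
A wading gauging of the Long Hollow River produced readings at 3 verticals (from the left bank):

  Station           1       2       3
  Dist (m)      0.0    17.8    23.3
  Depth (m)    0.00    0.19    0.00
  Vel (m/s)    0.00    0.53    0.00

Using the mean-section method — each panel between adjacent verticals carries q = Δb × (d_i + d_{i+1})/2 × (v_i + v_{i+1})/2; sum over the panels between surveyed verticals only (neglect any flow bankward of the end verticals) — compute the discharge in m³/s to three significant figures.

0.587 m³/s

Panel 1-2: Δb = 17.8 m, d̄ = (0.00+0.19)/2 = 0.095, v̄ = (0.00+0.53)/2 = 0.265 → q = 17.8×0.095×0.265 = 0.4481 m³/s
Panel 2-3: Δb = 5.5 m, d̄ = (0.19+0.00)/2 = 0.095, v̄ = (0.53+0.00)/2 = 0.265 → q = 5.5×0.095×0.265 = 0.1385 m³/s
Q = Σ q = 0.5866 m³/s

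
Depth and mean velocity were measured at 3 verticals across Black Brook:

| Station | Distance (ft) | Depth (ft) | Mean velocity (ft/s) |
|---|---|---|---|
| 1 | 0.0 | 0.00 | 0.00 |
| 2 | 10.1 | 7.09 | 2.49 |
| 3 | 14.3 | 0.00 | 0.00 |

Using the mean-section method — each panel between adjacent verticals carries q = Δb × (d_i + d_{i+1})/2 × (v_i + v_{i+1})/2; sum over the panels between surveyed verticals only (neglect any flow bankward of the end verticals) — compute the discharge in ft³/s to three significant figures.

63.1 ft³/s

Panel 1-2: Δb = 10.1 ft, d̄ = (0.00+7.09)/2 = 3.545, v̄ = (0.00+2.49)/2 = 1.245 → q = 10.1×3.545×1.245 = 44.58 ft³/s
Panel 2-3: Δb = 4.2 ft, d̄ = (7.09+0.00)/2 = 3.545, v̄ = (2.49+0.00)/2 = 1.245 → q = 4.2×3.545×1.245 = 18.54 ft³/s
Q = Σ q = 63.11 ft³/s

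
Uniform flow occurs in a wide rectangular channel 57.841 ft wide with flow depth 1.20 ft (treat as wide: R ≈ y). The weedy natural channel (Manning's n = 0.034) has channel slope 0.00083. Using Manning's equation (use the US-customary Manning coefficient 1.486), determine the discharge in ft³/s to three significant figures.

A = b·y = 57.841 × 1.20 = 69.41 ft²
Wide channel: R ≈ y = 1.20 ft
Q = (1.486/n)·A·R^(2/3)·S^(1/2) = (1.486/0.034) × 69.41 × 1.200^(2/3) × 0.00083^(1/2) = 98.69 ft³/s

98.7 ft³/s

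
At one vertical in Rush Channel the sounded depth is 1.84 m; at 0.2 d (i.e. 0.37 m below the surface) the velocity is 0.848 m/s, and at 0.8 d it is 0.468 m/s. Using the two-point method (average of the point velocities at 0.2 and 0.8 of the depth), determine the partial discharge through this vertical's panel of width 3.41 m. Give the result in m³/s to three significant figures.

v̄ = (0.848 + 0.468) / 2 = 0.6580 m/s
q = v̄ × d × w = 0.6580 × 1.84 × 3.41 = 4.129 m³/s

4.13 m³/s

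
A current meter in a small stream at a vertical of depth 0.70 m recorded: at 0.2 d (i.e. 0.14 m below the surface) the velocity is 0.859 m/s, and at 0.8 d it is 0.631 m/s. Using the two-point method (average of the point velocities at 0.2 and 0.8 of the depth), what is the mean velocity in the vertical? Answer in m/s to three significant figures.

v̄ = (0.859 + 0.631) / 2 = 0.7450 m/s

0.745 m/s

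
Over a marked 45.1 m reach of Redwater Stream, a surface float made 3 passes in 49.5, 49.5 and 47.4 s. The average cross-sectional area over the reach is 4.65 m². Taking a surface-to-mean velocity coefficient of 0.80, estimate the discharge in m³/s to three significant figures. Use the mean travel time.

3.44 m³/s

t̄ = (49.5 + 49.5 + 47.4) / 3 = 48.8 s
v_surface = L / t̄ = 45.1 / 48.8 = 0.9242 m/s
v_mean = 0.80 × 0.9242 = 0.7393 m/s
Q = A × v_mean = 4.65 × 0.7393 = 3.438 m³/s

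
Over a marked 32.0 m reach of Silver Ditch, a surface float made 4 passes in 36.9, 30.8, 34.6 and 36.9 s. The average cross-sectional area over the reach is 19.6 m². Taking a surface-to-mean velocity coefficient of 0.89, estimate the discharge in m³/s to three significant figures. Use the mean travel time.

16.0 m³/s

t̄ = (36.9 + 30.8 + 34.6 + 36.9) / 4 = 34.8 s
v_surface = L / t̄ = 32.0 / 34.8 = 0.9195 m/s
v_mean = 0.89 × 0.9195 = 0.8184 m/s
Q = A × v_mean = 19.6 × 0.8184 = 16.04 m³/s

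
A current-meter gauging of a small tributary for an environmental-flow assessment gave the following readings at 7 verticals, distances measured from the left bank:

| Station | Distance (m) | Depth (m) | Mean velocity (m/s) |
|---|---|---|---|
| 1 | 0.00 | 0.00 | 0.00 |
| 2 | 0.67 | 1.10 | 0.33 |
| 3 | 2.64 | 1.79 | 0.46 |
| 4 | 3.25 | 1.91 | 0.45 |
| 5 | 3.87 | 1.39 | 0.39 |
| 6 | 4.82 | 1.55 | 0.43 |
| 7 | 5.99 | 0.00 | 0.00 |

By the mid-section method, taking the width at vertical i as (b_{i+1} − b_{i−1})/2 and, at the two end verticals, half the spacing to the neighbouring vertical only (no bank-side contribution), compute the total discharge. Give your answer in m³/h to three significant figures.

w_2 = (2.64 − 0.00)/2 = 1.32 m; q_2 = 0.33 × 1.10 × 1.32 = 0.4792 m³/s
w_3 = (3.25 − 0.67)/2 = 1.29 m; q_3 = 0.46 × 1.79 × 1.29 = 1.062 m³/s
w_4 = (3.87 − 2.64)/2 = 0.615 m; q_4 = 0.45 × 1.91 × 0.615 = 0.5286 m³/s
w_5 = (4.82 − 3.25)/2 = 0.785 m; q_5 = 0.39 × 1.39 × 0.785 = 0.4255 m³/s
w_6 = (5.99 − 3.87)/2 = 1.06 m; q_6 = 0.43 × 1.55 × 1.06 = 0.7065 m³/s
Stations 1, 7 contribute zero (depth or velocity is 0).
Q = Σ qᵢ = 3.202 m³/s
= 3.202 × 3600 = 11530 m³/h

11500 m³/h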